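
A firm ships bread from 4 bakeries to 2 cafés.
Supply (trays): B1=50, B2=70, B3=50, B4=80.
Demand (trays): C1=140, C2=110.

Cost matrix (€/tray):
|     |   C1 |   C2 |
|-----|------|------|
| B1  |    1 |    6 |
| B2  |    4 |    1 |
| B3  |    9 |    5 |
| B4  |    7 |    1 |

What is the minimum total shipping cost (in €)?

740

A cheapest plan:
  B1–C1: 50 × €1 = €50
  B2–C1: 70 × €4 = €280
  B3–C1: 20 × €9 = €180
  B3–C2: 30 × €5 = €150
  B4–C2: 80 × €1 = €80
Total = 50 + 280 + 180 + 150 + 80 = €740.
(Supply check: B1 ships 50; B2 ships 70; B3 ships 50; B4 ships 80.)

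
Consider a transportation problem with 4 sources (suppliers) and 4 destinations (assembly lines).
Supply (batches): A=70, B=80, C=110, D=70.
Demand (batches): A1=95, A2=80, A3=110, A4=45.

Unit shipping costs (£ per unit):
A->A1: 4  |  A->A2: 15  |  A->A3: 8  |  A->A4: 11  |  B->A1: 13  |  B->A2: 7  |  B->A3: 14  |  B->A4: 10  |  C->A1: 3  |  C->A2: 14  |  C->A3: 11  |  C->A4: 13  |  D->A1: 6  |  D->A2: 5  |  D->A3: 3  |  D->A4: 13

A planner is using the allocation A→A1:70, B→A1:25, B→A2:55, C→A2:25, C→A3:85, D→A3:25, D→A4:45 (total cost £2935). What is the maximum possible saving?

1035

Current plan cost = 70·4 + 25·13 + 55·7 + 25·14 + 85·11 + 25·3 + 45·13 = £2935.
Optimal plan:
  A–A3: 40 × £8 = £320
  A–A4: 30 × £11 = £330
  B–A2: 80 × £7 = £560
  C–A1: 95 × £3 = £285
  C–A4: 15 × £13 = £195
  D–A3: 70 × £3 = £210
Optimal cost = £1900.
Saving = 2935 − 1900 = £1035.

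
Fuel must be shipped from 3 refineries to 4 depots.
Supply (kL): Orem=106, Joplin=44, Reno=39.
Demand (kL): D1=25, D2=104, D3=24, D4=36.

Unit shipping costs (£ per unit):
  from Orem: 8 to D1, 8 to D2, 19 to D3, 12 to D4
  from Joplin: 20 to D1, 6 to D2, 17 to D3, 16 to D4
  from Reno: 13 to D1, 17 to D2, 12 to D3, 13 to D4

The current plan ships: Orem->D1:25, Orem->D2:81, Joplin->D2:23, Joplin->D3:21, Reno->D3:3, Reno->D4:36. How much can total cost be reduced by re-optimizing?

168

Current plan cost = 25·8 + 81·8 + 23·6 + 21·17 + 3·12 + 36·13 = £1847.
Optimal plan:
  Orem->D1: 25 × £8 = £200
  Orem->D2: 60 × £8 = £480
  Orem->D4: 21 × £12 = £252
  Joplin->D2: 44 × £6 = £264
  Reno->D3: 24 × £12 = £288
  Reno->D4: 15 × £13 = £195
Optimal cost = £1679.
Saving = 1847 − 1679 = £168.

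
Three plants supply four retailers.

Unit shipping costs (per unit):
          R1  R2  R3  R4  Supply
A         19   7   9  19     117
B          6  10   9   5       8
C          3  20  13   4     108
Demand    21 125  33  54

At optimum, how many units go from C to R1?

Solving gives:
  A–R2: 117 units
  B–R2: 8 units
  C–R1: 21 units
  C–R3: 33 units
  C–R4: 54 units
Total cost = 1607.
So C→R1 carries 21 units.

21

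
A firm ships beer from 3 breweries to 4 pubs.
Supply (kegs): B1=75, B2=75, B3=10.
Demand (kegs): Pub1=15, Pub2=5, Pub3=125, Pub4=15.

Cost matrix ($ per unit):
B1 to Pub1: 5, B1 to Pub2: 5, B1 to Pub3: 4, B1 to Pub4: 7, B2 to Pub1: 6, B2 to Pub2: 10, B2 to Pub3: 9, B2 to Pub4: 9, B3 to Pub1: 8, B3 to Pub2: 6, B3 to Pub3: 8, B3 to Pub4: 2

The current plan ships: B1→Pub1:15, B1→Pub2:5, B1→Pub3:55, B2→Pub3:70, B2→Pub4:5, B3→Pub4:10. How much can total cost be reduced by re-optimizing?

Current plan cost = 15·5 + 5·5 + 55·4 + 70·9 + 5·9 + 10·2 = $1015.
Optimal plan:
  B1–Pub2: 5 × $5 = $25
  B1–Pub3: 70 × $4 = $280
  B2–Pub1: 15 × $6 = $90
  B2–Pub3: 55 × $9 = $495
  B2–Pub4: 5 × $9 = $45
  B3–Pub4: 10 × $2 = $20
Optimal cost = $955.
Saving = 1015 − 955 = $60.

60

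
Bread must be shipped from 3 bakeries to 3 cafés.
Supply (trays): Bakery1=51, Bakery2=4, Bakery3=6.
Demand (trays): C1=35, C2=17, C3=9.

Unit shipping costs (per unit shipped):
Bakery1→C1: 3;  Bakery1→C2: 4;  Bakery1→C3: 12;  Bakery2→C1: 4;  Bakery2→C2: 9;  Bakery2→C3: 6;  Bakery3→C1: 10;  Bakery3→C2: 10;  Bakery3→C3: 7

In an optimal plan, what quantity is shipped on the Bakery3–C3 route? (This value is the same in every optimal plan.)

The minimum-cost plan:
  Bakery1–C1: 34 trays
  Bakery1–C2: 17 trays
  Bakery2–C1: 1 trays
  Bakery2–C3: 3 trays
  Bakery3–C3: 6 trays
Total cost = 234.
So Bakery3→C3 carries 6 trays.

6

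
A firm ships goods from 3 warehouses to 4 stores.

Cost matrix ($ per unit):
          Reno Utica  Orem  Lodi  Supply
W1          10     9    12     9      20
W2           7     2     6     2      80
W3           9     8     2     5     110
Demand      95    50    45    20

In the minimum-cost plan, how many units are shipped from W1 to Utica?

0

The minimum-cost plan:
  W1→Reno: 20 × $10 = $200
  W2→Reno: 10 × $7 = $70
  W2→Utica: 50 × $2 = $100
  W2→Lodi: 20 × $2 = $40
  W3→Reno: 65 × $9 = $585
  W3→Orem: 45 × $2 = $90
Total cost = $1085.
The route W1→Utica is not used.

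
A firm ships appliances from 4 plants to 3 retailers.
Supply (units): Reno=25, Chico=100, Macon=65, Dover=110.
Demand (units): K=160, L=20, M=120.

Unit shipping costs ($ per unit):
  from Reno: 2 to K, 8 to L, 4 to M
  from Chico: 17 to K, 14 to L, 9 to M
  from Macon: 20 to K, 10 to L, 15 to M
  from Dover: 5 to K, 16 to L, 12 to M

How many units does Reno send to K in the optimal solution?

25

Solving gives:
  Reno to K: 25 × $2 = $50
  Chico to M: 100 × $9 = $900
  Macon to K: 25 × $20 = $500
  Macon to L: 20 × $10 = $200
  Macon to M: 20 × $15 = $300
  Dover to K: 110 × $5 = $550
Total cost = $2500.
So Reno→K carries 25 units.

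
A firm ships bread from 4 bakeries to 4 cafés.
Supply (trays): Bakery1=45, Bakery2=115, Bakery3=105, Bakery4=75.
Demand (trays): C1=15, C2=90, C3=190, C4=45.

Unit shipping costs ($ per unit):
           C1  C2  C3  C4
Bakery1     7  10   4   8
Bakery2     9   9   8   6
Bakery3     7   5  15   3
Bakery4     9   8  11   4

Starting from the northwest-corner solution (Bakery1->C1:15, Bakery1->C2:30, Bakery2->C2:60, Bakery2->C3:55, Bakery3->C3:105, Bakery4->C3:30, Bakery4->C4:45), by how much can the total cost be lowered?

Current plan cost = 15·7 + 30·10 + 60·9 + 55·8 + 105·15 + 30·11 + 45·4 = $3470.
Optimal plan:
  Bakery1→C3: 45 × $4 = $180
  Bakery2→C3: 115 × $8 = $920
  Bakery3→C1: 15 × $7 = $105
  Bakery3→C2: 90 × $5 = $450
  Bakery4→C3: 30 × $11 = $330
  Bakery4→C4: 45 × $4 = $180
Optimal cost = $2165.
Saving = 3470 − 2165 = $1305.

1305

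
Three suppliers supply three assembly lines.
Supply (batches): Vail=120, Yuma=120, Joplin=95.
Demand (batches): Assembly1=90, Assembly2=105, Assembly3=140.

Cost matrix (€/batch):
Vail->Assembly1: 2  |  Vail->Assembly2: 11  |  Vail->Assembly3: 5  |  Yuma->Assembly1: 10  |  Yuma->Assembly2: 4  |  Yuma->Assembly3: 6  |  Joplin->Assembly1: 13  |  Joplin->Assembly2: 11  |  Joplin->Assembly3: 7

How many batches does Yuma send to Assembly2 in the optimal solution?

105

Optimal shipments:
  Vail to Assembly1: 90 × €2 = €180
  Vail to Assembly3: 30 × €5 = €150
  Yuma to Assembly2: 105 × €4 = €420
  Yuma to Assembly3: 15 × €6 = €90
  Joplin to Assembly3: 95 × €7 = €665
Total cost = €1505.
So Yuma→Assembly2 carries 105 batches.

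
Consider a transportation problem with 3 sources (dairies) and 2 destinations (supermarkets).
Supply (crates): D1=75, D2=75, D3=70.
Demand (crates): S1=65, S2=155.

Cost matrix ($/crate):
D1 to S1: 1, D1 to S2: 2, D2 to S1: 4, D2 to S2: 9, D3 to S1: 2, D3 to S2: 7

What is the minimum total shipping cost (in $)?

990

A cheapest plan:
  D1->S2: 75 × $2 = $150
  D2->S1: 65 × $4 = $260
  D2->S2: 10 × $9 = $90
  D3->S2: 70 × $7 = $490
Total = 150 + 260 + 90 + 490 = $990.
(Supply check: D1 ships 75; D2 ships 75; D3 ships 70.)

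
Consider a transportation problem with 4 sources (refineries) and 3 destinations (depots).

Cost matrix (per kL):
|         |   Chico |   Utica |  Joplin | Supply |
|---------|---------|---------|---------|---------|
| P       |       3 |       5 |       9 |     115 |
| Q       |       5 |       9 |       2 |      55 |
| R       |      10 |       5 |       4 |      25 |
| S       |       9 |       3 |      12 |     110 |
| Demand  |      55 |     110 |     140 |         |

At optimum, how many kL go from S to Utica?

Solving gives:
  P to Chico: 55 × 3 = 165
  P to Joplin: 60 × 9 = 540
  Q to Joplin: 55 × 2 = 110
  R to Joplin: 25 × 4 = 100
  S to Utica: 110 × 3 = 330
Total cost = 1245.
So S→Utica carries 110 kL.

110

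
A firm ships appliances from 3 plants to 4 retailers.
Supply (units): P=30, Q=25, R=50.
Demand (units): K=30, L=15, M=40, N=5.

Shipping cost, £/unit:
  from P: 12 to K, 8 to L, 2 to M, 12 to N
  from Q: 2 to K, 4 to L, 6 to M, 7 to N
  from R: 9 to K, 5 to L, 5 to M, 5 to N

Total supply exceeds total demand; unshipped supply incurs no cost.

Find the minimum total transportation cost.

Optimal allocation:
  P→M: 30 × £2 = £60
  Q→K: 25 × £2 = £50
  R→K: 5 × £9 = £45
  R→L: 15 × £5 = £75
  R→M: 10 × £5 = £50
  R→N: 5 × £5 = £25
Total = 60 + 50 + 45 + 75 + 50 + 25 = £305.

305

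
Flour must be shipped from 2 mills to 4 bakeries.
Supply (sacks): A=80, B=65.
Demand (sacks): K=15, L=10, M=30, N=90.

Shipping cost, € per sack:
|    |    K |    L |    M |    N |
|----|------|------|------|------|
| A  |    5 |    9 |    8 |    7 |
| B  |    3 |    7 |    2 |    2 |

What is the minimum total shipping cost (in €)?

A cheapest plan:
  A→K: 15 × €5 = €75
  A→L: 10 × €9 = €90
  A→N: 55 × €7 = €385
  B→M: 30 × €2 = €60
  B→N: 35 × €2 = €70
Total = 75 + 90 + 385 + 60 + 70 = €680.

680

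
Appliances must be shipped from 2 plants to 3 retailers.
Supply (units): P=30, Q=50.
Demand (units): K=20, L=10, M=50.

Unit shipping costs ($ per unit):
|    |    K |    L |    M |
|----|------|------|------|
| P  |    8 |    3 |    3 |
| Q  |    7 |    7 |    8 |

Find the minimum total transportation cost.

An optimal shipping plan:
  P to M: 30 units
  Q to K: 20 units
  Q to L: 10 units
  Q to M: 20 units
Total cost = $460.

460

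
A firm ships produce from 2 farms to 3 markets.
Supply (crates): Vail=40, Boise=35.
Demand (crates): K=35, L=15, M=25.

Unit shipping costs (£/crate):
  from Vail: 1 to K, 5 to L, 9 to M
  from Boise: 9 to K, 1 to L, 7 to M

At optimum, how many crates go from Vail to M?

5

Optimal shipments:
  Vail→K: 35 × £1 = £35
  Vail→M: 5 × £9 = £45
  Boise→L: 15 × £1 = £15
  Boise→M: 20 × £7 = £140
Total cost = £235.
So Vail→M carries 5 crates.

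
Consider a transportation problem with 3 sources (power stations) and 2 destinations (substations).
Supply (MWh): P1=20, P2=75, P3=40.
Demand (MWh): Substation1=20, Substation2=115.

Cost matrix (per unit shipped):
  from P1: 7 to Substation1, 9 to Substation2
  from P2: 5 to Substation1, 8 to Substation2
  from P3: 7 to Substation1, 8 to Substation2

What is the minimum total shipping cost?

One minimum-cost allocation:
  P1→Substation2: 20 × 9 = 180
  P2→Substation1: 20 × 5 = 100
  P2→Substation2: 55 × 8 = 440
  P3→Substation2: 40 × 8 = 320
Total = 180 + 100 + 440 + 320 = 1040.

1040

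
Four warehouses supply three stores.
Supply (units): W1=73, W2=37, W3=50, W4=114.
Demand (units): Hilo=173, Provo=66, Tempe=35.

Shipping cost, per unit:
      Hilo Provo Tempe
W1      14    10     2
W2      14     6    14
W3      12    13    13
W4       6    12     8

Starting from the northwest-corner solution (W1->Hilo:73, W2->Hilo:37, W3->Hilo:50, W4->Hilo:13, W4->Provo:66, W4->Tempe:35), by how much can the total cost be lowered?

1298

Current plan cost = 73·14 + 37·14 + 50·12 + 13·6 + 66·12 + 35·8 = 3290.
Optimal plan:
  W1->Hilo: 9 × 14 = 126
  W1->Provo: 29 × 10 = 290
  W1->Tempe: 35 × 2 = 70
  W2->Provo: 37 × 6 = 222
  W3->Hilo: 50 × 12 = 600
  W4->Hilo: 114 × 6 = 684
Optimal cost = 1992.
Saving = 3290 − 1992 = 1298.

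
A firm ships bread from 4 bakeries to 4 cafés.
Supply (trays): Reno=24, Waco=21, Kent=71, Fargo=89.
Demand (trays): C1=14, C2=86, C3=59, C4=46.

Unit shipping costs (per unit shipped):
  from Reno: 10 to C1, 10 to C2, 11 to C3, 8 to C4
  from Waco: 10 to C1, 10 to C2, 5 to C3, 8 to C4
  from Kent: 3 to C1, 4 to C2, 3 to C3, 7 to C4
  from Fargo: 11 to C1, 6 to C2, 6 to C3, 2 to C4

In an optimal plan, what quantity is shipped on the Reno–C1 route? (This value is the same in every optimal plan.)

Solving gives:
  Reno to C2: 24 × 10 = 240
  Waco to C3: 21 × 5 = 105
  Kent to C1: 14 × 3 = 42
  Kent to C2: 19 × 4 = 76
  Kent to C3: 38 × 3 = 114
  Fargo to C2: 43 × 6 = 258
  Fargo to C4: 46 × 2 = 92
Total cost = 927.
The route Reno→C1 is not used.

0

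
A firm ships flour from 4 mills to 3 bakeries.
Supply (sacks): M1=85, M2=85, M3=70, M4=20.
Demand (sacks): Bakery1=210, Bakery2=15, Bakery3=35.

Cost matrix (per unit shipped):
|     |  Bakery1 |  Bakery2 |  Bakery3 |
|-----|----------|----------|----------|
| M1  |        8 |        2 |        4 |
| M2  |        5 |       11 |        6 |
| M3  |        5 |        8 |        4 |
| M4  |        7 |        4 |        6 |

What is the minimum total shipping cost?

1365

An optimal shipping plan:
  M1->Bakery1: 35 sacks
  M1->Bakery2: 15 sacks
  M1->Bakery3: 35 sacks
  M2->Bakery1: 85 sacks
  M3->Bakery1: 70 sacks
  M4->Bakery1: 20 sacks
Total cost = 1365.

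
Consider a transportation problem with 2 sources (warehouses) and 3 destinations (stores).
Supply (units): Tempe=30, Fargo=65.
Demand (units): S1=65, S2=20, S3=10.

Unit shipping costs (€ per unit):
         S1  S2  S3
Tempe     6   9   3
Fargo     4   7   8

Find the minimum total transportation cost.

One minimum-cost allocation:
  Tempe->S2: 20 units
  Tempe->S3: 10 units
  Fargo->S1: 65 units
Total cost = €470.

470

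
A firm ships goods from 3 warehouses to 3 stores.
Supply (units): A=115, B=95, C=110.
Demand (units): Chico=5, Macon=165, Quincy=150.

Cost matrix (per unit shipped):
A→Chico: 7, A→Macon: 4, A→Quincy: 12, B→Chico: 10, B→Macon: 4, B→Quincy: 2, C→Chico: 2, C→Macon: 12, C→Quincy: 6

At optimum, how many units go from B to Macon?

50

The minimum-cost plan:
  A–Macon: 115 × 4 = 460
  B–Macon: 50 × 4 = 200
  B–Quincy: 45 × 2 = 90
  C–Chico: 5 × 2 = 10
  C–Quincy: 105 × 6 = 630
Total cost = 1390.
So B→Macon carries 50 units.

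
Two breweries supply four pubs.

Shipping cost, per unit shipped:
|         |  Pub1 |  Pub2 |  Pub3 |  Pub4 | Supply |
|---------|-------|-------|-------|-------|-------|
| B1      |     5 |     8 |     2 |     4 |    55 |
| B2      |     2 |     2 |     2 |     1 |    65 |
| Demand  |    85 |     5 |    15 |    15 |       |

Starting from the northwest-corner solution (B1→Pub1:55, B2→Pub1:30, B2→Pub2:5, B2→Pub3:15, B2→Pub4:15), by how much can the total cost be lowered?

Current plan cost = 55·5 + 30·2 + 5·2 + 15·2 + 15·1 = 390.
Optimal plan:
  B1→Pub1: 25 kegs
  B1→Pub3: 15 kegs
  B1→Pub4: 15 kegs
  B2→Pub1: 60 kegs
  B2→Pub2: 5 kegs
Optimal cost = 345.
Saving = 390 − 345 = 45.

45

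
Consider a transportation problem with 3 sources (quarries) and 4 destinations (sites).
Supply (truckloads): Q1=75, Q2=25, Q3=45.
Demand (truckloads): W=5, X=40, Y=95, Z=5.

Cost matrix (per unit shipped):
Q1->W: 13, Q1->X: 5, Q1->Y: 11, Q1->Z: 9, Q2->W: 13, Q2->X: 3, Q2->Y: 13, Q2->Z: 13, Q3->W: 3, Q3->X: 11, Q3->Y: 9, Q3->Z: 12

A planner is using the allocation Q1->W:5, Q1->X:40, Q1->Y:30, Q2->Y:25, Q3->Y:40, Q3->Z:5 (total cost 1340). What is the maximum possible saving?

Current plan cost = 5·13 + 40·5 + 30·11 + 25·13 + 40·9 + 5·12 = 1340.
Optimal plan:
  Q1–X: 15 × 5 = 75
  Q1–Y: 55 × 11 = 605
  Q1–Z: 5 × 9 = 45
  Q2–X: 25 × 3 = 75
  Q3–W: 5 × 3 = 15
  Q3–Y: 40 × 9 = 360
Optimal cost = 1175.
Saving = 1340 − 1175 = 165.

165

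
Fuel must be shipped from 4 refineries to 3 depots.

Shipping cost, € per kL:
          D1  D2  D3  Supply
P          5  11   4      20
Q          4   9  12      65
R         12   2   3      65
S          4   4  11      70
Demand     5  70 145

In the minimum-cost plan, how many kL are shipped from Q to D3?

Optimal shipments:
  P to D3: 20 × €4 = €80
  Q to D1: 5 × €4 = €20
  Q to D3: 60 × €12 = €720
  R to D3: 65 × €3 = €195
  S to D2: 70 × €4 = €280
Total cost = €1295.
So Q→D3 carries 60 kL.

60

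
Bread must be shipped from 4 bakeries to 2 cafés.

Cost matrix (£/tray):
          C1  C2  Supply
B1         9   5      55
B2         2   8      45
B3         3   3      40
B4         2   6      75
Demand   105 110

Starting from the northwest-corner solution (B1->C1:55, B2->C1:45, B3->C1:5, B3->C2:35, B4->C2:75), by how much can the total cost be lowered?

Current plan cost = 55·9 + 45·2 + 5·3 + 35·3 + 75·6 = £1155.
Optimal plan:
  B1 to C2: 55 trays
  B2 to C1: 45 trays
  B3 to C2: 40 trays
  B4 to C1: 60 trays
  B4 to C2: 15 trays
Optimal cost = £695.
Saving = 1155 − 695 = £460.

460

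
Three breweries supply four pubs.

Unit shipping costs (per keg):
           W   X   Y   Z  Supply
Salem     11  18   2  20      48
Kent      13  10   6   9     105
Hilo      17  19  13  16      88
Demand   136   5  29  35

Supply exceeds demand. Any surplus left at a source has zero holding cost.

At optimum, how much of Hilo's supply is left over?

An optimal plan:
  Salem–W: 19 × 11 = 209
  Salem–Y: 29 × 2 = 58
  Kent–W: 65 × 13 = 845
  Kent–X: 5 × 10 = 50
  Kent–Z: 35 × 9 = 315
  Hilo–W: 52 × 17 = 884
Total cost = 2361.
Hilo ships 52 of its 88, leaving 36.

36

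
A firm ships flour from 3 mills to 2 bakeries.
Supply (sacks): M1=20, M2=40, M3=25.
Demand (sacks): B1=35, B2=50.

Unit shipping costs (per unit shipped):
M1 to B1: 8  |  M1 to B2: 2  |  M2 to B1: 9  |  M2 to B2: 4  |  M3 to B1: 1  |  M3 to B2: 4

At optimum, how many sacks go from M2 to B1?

The minimum-cost plan:
  M1->B2: 20 × 2 = 40
  M2->B1: 10 × 9 = 90
  M2->B2: 30 × 4 = 120
  M3->B1: 25 × 1 = 25
Total cost = 275.
So M2→B1 carries 10 sacks.

10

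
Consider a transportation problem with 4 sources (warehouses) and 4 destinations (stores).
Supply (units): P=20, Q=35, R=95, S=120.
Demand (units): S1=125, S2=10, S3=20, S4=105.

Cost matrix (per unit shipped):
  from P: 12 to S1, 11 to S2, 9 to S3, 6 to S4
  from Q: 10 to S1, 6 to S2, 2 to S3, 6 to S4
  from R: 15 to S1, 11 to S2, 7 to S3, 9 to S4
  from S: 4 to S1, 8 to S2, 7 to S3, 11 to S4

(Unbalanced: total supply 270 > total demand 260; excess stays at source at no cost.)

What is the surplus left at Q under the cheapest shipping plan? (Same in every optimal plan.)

0

An optimal plan:
  P→S4: 20 × 6 = 120
  Q→S1: 5 × 10 = 50
  Q→S2: 10 × 6 = 60
  Q→S3: 20 × 2 = 40
  R→S4: 85 × 9 = 765
  S→S1: 120 × 4 = 480
Total cost = 1515.
Q ships 35 of its 35, leaving 0.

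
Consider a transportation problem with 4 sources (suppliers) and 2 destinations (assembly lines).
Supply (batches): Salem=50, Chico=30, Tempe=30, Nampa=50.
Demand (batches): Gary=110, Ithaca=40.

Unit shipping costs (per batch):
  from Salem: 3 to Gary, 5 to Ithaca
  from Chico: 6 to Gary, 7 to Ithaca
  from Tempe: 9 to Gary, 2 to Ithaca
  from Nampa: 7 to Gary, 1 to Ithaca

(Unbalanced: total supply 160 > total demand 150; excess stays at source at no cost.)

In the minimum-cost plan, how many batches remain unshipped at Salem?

An optimal plan:
  Salem to Gary: 50 batches
  Chico to Gary: 30 batches
  Tempe to Ithaca: 20 batches
  Nampa to Gary: 30 batches
  Nampa to Ithaca: 20 batches
Total cost = 600.
Salem ships 50 of its 50, leaving 0.

0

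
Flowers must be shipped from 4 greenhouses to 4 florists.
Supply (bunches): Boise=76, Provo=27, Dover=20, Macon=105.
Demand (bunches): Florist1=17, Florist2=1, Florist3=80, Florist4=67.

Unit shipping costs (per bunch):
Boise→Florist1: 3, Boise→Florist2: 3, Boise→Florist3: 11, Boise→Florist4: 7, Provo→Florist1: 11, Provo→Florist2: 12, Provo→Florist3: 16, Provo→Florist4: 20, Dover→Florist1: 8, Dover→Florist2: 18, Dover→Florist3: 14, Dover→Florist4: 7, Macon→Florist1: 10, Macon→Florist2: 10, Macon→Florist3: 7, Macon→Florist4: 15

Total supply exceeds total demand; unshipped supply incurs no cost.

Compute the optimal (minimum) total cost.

One minimum-cost allocation:
  Boise–Florist1: 17 × 3 = 51
  Boise–Florist2: 1 × 3 = 3
  Boise–Florist4: 58 × 7 = 406
  Dover–Florist4: 9 × 7 = 63
  Macon–Florist3: 80 × 7 = 560
Total = 51 + 3 + 406 + 63 + 560 = 1083.
(Supply check: Boise ships 76; Provo ships 0; Dover ships 9; Macon ships 80.)

1083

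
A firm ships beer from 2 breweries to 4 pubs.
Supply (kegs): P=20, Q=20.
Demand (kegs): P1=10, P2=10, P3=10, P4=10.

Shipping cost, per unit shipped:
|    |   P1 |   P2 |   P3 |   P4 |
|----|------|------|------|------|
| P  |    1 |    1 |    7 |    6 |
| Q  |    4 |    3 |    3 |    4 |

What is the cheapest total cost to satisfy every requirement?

90

One minimum-cost allocation:
  P→P1: 10 × 1 = 10
  P→P2: 10 × 1 = 10
  Q→P3: 10 × 3 = 30
  Q→P4: 10 × 4 = 40
Total = 10 + 10 + 30 + 40 = 90.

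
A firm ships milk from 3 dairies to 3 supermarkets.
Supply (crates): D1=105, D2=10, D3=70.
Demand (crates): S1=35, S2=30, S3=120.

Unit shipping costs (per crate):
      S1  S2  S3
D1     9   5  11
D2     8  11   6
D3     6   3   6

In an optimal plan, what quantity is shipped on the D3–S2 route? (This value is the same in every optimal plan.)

Solving gives:
  D1–S1: 35 crates
  D1–S2: 30 crates
  D1–S3: 40 crates
  D2–S3: 10 crates
  D3–S3: 70 crates
Total cost = 1385.
The route D3→S2 is not used.

0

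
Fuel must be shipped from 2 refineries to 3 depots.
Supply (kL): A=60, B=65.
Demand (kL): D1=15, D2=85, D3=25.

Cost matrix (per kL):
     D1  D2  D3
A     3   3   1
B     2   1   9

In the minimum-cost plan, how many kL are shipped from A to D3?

25

The minimum-cost plan:
  A→D1: 15 × 3 = 45
  A→D2: 20 × 3 = 60
  A→D3: 25 × 1 = 25
  B→D2: 65 × 1 = 65
Total cost = 195.
So A→D3 carries 25 kL.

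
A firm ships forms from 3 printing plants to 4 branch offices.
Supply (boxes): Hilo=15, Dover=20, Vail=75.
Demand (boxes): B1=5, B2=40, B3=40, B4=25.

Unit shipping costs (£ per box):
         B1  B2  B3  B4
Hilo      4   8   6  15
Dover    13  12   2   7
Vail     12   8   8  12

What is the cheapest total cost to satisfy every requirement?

820

A cheapest plan:
  Hilo→B1: 5 × £4 = £20
  Hilo→B3: 10 × £6 = £60
  Dover→B3: 20 × £2 = £40
  Vail→B2: 40 × £8 = £320
  Vail→B3: 10 × £8 = £80
  Vail→B4: 25 × £12 = £300
Total = 20 + 60 + 40 + 320 + 80 + 300 = £820.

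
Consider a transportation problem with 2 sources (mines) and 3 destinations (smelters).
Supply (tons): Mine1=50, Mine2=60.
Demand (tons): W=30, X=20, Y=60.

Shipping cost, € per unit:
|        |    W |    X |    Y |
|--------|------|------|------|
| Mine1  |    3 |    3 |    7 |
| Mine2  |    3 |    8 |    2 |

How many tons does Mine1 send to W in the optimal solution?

Optimal shipments:
  Mine1 to W: 30 × €3 = €90
  Mine1 to X: 20 × €3 = €60
  Mine2 to Y: 60 × €2 = €120
Total cost = €270.
So Mine1→W carries 30 tons.

30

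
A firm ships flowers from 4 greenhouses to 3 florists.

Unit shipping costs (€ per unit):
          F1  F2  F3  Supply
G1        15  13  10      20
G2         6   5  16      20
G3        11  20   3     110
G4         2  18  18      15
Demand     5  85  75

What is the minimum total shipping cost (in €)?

A cheapest plan:
  G1 to F2: 20 × €13 = €260
  G2 to F2: 20 × €5 = €100
  G3 to F2: 35 × €20 = €700
  G3 to F3: 75 × €3 = €225
  G4 to F1: 5 × €2 = €10
  G4 to F2: 10 × €18 = €180
Total = 260 + 100 + 700 + 225 + 10 + 180 = €1475.

1475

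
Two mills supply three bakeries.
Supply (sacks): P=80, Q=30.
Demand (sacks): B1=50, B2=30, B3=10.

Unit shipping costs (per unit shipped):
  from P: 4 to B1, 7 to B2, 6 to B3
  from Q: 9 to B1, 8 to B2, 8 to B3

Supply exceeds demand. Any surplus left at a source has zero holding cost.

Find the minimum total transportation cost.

An optimal shipping plan:
  P to B1: 50 × 4 = 200
  P to B2: 20 × 7 = 140
  P to B3: 10 × 6 = 60
  Q to B2: 10 × 8 = 80
Total = 200 + 140 + 60 + 80 = 480.

480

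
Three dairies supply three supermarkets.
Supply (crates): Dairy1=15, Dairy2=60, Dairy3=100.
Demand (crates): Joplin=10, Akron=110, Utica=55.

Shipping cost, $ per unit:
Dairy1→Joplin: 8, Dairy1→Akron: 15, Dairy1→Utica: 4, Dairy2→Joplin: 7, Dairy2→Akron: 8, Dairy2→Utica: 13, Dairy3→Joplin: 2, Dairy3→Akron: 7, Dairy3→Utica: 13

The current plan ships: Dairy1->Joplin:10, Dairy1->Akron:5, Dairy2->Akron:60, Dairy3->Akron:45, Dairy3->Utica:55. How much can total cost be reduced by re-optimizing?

275

Current plan cost = 10·8 + 5·15 + 60·8 + 45·7 + 55·13 = $1665.
Optimal plan:
  Dairy1->Utica: 15 × $4 = $60
  Dairy2->Akron: 20 × $8 = $160
  Dairy2->Utica: 40 × $13 = $520
  Dairy3->Joplin: 10 × $2 = $20
  Dairy3->Akron: 90 × $7 = $630
Optimal cost = $1390.
Saving = 1665 − 1390 = $275.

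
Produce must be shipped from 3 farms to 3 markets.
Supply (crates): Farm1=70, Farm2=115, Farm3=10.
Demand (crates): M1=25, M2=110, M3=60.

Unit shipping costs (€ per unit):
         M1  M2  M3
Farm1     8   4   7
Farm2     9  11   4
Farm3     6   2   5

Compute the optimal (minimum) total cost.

1095

One minimum-cost allocation:
  Farm1->M2: 70 × €4 = €280
  Farm2->M1: 25 × €9 = €225
  Farm2->M2: 30 × €11 = €330
  Farm2->M3: 60 × €4 = €240
  Farm3->M2: 10 × €2 = €20
Total = 280 + 225 + 330 + 240 + 20 = €1095.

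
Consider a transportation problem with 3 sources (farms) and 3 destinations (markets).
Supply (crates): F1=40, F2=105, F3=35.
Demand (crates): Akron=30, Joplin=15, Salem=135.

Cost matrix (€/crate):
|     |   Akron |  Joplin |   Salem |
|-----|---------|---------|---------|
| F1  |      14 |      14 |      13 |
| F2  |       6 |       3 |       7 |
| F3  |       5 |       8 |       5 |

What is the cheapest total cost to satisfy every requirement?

One minimum-cost allocation:
  F1->Salem: 40 × €13 = €520
  F2->Akron: 30 × €6 = €180
  F2->Joplin: 15 × €3 = €45
  F2->Salem: 60 × €7 = €420
  F3->Salem: 35 × €5 = €175
Total = 520 + 180 + 45 + 420 + 175 = €1340.

1340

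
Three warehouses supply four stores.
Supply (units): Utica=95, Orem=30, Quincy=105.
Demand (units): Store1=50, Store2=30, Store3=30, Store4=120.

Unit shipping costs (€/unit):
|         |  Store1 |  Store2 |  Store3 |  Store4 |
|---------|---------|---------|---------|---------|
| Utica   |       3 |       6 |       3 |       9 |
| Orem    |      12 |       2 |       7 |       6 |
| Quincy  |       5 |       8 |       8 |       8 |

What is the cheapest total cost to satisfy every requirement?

1275

One minimum-cost allocation:
  Utica→Store1: 50 × €3 = €150
  Utica→Store3: 30 × €3 = €90
  Utica→Store4: 15 × €9 = €135
  Orem→Store2: 30 × €2 = €60
  Quincy→Store4: 105 × €8 = €840
Total = 150 + 90 + 135 + 60 + 840 = €1275.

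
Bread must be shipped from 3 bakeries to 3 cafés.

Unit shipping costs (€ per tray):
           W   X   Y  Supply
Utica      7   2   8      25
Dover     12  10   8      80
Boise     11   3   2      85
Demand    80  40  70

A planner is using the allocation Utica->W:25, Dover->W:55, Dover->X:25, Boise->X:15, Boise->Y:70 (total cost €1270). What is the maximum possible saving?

75

Current plan cost = 25·7 + 55·12 + 25·10 + 15·3 + 70·2 = €1270.
Optimal plan:
  Utica->X: 25 trays
  Dover->W: 80 trays
  Boise->X: 15 trays
  Boise->Y: 70 trays
Optimal cost = €1195.
Saving = 1270 − 1195 = €75.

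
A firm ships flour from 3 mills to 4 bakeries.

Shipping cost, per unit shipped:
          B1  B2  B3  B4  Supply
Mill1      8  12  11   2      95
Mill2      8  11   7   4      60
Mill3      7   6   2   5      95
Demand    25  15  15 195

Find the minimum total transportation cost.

925

One minimum-cost allocation:
  Mill1 to B4: 95 × 2 = 190
  Mill2 to B4: 60 × 4 = 240
  Mill3 to B1: 25 × 7 = 175
  Mill3 to B2: 15 × 6 = 90
  Mill3 to B3: 15 × 2 = 30
  Mill3 to B4: 40 × 5 = 200
Total = 190 + 240 + 175 + 90 + 30 + 200 = 925.
(Supply check: Mill1 ships 95; Mill2 ships 60; Mill3 ships 95.)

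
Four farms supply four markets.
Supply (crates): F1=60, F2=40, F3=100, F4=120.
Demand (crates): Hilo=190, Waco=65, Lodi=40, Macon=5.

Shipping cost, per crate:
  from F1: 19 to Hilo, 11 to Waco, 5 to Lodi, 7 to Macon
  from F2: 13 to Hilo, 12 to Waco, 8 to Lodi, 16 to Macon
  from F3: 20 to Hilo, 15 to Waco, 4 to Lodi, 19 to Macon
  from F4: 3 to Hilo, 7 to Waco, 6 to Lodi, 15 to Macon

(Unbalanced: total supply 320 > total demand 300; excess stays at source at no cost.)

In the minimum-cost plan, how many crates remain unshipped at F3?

Minimum-cost shipments:
  F1→Waco: 55 crates
  F1→Macon: 5 crates
  F2→Hilo: 40 crates
  F3→Hilo: 30 crates
  F3→Waco: 10 crates
  F3→Lodi: 40 crates
  F4→Hilo: 120 crates
Total cost = 2430.
F3 ships 80 of its 100, leaving 20.

20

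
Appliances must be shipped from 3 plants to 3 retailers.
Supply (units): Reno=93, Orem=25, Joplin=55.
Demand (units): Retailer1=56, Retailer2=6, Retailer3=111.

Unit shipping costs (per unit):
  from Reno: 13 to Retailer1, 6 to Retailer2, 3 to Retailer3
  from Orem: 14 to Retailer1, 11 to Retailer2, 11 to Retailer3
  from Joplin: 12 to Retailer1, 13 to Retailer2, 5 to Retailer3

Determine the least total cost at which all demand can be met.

One minimum-cost allocation:
  Reno to Retailer2: 6 × 6 = 36
  Reno to Retailer3: 87 × 3 = 261
  Orem to Retailer1: 25 × 14 = 350
  Joplin to Retailer1: 31 × 12 = 372
  Joplin to Retailer3: 24 × 5 = 120
Total = 36 + 261 + 350 + 372 + 120 = 1139.

1139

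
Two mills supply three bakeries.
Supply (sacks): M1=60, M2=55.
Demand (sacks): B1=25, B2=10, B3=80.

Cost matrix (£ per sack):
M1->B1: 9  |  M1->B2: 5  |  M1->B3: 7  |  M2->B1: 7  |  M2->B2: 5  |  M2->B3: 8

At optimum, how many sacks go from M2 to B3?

The minimum-cost plan:
  M1->B3: 60 sacks
  M2->B1: 25 sacks
  M2->B2: 10 sacks
  M2->B3: 20 sacks
Total cost = £805.
So M2→B3 carries 20 sacks.

20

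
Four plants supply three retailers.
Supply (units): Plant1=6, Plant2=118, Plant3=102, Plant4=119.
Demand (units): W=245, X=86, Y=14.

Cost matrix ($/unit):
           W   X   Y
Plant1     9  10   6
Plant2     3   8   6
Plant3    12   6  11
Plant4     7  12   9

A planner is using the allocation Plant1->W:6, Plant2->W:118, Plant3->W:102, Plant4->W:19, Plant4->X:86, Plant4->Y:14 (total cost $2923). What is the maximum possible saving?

Current plan cost = 6·9 + 118·3 + 102·12 + 19·7 + 86·12 + 14·9 = $2923.
Optimal plan:
  Plant1->Y: 6 units
  Plant2->W: 118 units
  Plant3->W: 8 units
  Plant3->X: 86 units
  Plant3->Y: 8 units
  Plant4->W: 119 units
Optimal cost = $1923.
Saving = 2923 − 1923 = $1000.

1000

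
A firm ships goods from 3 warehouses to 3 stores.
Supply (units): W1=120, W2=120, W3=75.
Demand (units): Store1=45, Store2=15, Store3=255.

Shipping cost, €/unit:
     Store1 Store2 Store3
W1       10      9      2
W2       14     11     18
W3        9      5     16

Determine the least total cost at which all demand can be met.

Optimal allocation:
  W1 to Store3: 120 × €2 = €240
  W2 to Store3: 120 × €18 = €2160
  W3 to Store1: 45 × €9 = €405
  W3 to Store2: 15 × €5 = €75
  W3 to Store3: 15 × €16 = €240
Total = 240 + 2160 + 405 + 75 + 240 = €3120.
(Supply check: W1 ships 120; W2 ships 120; W3 ships 75.)

3120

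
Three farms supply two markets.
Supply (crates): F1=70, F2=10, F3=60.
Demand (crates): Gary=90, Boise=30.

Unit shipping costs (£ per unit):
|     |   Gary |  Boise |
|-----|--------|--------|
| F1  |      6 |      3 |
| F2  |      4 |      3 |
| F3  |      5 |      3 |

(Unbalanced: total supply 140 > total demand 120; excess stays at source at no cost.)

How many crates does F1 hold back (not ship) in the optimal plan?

An optimal plan:
  F1 to Gary: 20 × £6 = £120
  F1 to Boise: 30 × £3 = £90
  F2 to Gary: 10 × £4 = £40
  F3 to Gary: 60 × £5 = £300
Total cost = £550.
F1 ships 50 of its 70, leaving 20.

20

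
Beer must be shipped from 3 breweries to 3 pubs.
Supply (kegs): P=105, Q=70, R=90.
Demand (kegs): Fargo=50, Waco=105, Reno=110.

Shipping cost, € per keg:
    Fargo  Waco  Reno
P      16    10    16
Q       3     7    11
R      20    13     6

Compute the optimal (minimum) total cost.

1960

One minimum-cost allocation:
  P to Waco: 105 × €10 = €1050
  Q to Fargo: 50 × €3 = €150
  Q to Reno: 20 × €11 = €220
  R to Reno: 90 × €6 = €540
Total = 1050 + 150 + 220 + 540 = €1960.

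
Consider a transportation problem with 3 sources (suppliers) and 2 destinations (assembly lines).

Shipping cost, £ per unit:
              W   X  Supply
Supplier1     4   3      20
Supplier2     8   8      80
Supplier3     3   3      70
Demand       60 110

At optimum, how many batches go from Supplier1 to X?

20

Optimal shipments:
  Supplier1->X: 20 × £3 = £60
  Supplier2->W: 60 × £8 = £480
  Supplier2->X: 20 × £8 = £160
  Supplier3->X: 70 × £3 = £210
Total cost = £910.
So Supplier1→X carries 20 batches.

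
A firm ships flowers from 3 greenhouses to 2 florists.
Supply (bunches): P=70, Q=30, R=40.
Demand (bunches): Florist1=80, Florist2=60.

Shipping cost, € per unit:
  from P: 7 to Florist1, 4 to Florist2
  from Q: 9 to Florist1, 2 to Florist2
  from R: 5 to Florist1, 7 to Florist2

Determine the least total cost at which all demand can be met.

An optimal shipping plan:
  P–Florist1: 40 bunches
  P–Florist2: 30 bunches
  Q–Florist2: 30 bunches
  R–Florist1: 40 bunches
Total cost = €660.
(Supply check: P ships 70; Q ships 30; R ships 40.)

660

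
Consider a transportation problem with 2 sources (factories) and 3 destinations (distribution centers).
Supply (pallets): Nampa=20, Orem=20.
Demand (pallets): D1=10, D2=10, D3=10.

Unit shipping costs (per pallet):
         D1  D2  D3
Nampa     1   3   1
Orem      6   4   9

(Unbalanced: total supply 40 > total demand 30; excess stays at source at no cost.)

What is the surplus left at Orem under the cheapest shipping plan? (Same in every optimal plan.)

Minimum-cost shipments:
  Nampa–D1: 10 × 1 = 10
  Nampa–D3: 10 × 1 = 10
  Orem–D2: 10 × 4 = 40
Total cost = 60.
Orem ships 10 of its 20, leaving 10.

10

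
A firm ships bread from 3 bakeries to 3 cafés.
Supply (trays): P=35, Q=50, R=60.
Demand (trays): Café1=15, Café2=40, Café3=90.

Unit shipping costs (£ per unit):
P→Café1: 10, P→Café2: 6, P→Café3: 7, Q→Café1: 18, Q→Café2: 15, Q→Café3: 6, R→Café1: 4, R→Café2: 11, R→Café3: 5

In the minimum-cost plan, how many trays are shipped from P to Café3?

0

Solving gives:
  P→Café2: 35 × £6 = £210
  Q→Café3: 50 × £6 = £300
  R→Café1: 15 × £4 = £60
  R→Café2: 5 × £11 = £55
  R→Café3: 40 × £5 = £200
Total cost = £825.
The route P→Café3 is not used.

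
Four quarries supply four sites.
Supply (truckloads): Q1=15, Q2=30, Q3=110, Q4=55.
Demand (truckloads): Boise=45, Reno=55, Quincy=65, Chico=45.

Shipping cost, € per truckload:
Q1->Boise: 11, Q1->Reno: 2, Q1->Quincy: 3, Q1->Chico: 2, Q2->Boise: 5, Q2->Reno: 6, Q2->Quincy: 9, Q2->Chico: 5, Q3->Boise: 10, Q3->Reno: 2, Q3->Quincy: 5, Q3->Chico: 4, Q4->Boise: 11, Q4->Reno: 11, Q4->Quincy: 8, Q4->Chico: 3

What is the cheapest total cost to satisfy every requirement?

Optimal allocation:
  Q1 to Quincy: 15 × €3 = €45
  Q2 to Boise: 30 × €5 = €150
  Q3 to Boise: 5 × €10 = €50
  Q3 to Reno: 55 × €2 = €110
  Q3 to Quincy: 50 × €5 = €250
  Q4 to Boise: 10 × €11 = €110
  Q4 to Chico: 45 × €3 = €135
Total = 45 + 150 + 50 + 110 + 250 + 110 + 135 = €850.
(Supply check: Q1 ships 15; Q2 ships 30; Q3 ships 110; Q4 ships 55.)

850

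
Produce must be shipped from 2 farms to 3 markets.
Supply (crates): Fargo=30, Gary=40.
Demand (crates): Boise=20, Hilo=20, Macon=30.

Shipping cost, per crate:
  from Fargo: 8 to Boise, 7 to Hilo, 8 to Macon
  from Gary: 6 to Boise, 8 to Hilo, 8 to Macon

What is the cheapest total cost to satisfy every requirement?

500

An optimal shipping plan:
  Fargo–Hilo: 20 crates
  Fargo–Macon: 10 crates
  Gary–Boise: 20 crates
  Gary–Macon: 20 crates
Total cost = 500.
(Supply check: Fargo ships 30; Gary ships 40.)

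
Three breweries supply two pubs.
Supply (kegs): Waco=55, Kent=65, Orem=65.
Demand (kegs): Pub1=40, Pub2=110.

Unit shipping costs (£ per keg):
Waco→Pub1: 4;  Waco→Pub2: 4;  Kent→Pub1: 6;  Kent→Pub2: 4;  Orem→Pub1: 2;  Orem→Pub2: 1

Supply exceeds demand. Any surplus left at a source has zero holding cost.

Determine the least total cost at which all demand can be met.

A cheapest plan:
  Waco→Pub1: 40 kegs
  Waco→Pub2: 15 kegs
  Kent→Pub2: 30 kegs
  Orem→Pub2: 65 kegs
Total cost = £405.

405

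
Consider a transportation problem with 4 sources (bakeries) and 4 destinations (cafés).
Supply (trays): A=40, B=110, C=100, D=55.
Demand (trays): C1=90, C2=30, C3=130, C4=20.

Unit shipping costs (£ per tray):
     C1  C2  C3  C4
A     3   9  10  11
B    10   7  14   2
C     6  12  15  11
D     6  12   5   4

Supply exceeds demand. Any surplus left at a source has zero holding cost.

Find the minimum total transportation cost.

1955

Optimal allocation:
  A->C3: 40 × £10 = £400
  B->C2: 30 × £7 = £210
  B->C3: 35 × £14 = £490
  B->C4: 20 × £2 = £40
  C->C1: 90 × £6 = £540
  D->C3: 55 × £5 = £275
Total = 400 + 210 + 490 + 40 + 540 + 275 = £1955.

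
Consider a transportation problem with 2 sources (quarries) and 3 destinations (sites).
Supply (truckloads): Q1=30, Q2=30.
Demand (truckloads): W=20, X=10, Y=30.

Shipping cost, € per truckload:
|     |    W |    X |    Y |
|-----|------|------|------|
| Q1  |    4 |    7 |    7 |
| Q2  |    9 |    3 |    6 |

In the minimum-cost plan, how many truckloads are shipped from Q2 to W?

Solving gives:
  Q1→W: 20 × €4 = €80
  Q1→Y: 10 × €7 = €70
  Q2→X: 10 × €3 = €30
  Q2→Y: 20 × €6 = €120
Total cost = €300.
The route Q2→W is not used.

0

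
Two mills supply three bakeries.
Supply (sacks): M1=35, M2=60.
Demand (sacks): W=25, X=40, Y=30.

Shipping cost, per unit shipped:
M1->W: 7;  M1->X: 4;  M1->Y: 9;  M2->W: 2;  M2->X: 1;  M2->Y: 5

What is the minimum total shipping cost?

345

A cheapest plan:
  M1→X: 35 sacks
  M2→W: 25 sacks
  M2→X: 5 sacks
  M2→Y: 30 sacks
Total cost = 345.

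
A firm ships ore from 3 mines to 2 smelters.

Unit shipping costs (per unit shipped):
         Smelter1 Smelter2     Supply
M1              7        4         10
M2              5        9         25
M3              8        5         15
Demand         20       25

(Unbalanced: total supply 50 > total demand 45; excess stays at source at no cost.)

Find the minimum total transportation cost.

215

A cheapest plan:
  M1→Smelter2: 10 tons
  M2→Smelter1: 20 tons
  M3→Smelter2: 15 tons
Total cost = 215.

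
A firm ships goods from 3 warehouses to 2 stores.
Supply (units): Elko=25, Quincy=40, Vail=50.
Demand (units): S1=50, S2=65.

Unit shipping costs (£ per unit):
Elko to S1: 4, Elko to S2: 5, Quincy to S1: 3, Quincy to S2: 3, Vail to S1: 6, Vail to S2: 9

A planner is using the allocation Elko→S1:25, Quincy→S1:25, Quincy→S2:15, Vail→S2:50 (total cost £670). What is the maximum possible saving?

125

Current plan cost = 25·4 + 25·3 + 15·3 + 50·9 = £670.
Optimal plan:
  Elko->S2: 25 units
  Quincy->S2: 40 units
  Vail->S1: 50 units
Optimal cost = £545.
Saving = 670 − 545 = £125.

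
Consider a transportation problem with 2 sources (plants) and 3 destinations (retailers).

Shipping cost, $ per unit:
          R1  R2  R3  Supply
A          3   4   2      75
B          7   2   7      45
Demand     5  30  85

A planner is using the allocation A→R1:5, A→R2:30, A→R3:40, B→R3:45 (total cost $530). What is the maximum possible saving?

Current plan cost = 5·3 + 30·4 + 40·2 + 45·7 = $530.
Optimal plan:
  A→R3: 75 × $2 = $150
  B→R1: 5 × $7 = $35
  B→R2: 30 × $2 = $60
  B→R3: 10 × $7 = $70
Optimal cost = $315.
Saving = 530 − 315 = $215.

215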